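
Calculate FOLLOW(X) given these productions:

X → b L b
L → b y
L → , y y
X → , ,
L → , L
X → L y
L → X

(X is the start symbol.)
{ $, 'b', 'y' }

X is the start symbol, so $ ∈ FOLLOW(X).
In L → X: X is at the end, add FOLLOW(L)

The FOLLOW sets referred to above (computed the same way, to a fixed point):
  FOLLOW(L) = { 'b', 'y' }

Taking the union: FOLLOW(X) = { $, 'b', 'y' }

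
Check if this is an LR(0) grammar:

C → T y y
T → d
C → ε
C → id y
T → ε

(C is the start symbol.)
Augment with C' → C and build the canonical LR(0) collection (I0 = CLOSURE({[C' → . C]}), then GOTO on every symbol after a dot until no new states appear). It has 8 states:
  I0: { [C → . T y y], [C → . id y], [C → .], [C' → . C], [T → . d], [T → .] }  — shift, 2 reduces
  I1: { [C' → C .] }  — accept
  I2: { [C → T . y y] }  — shift
  I3: { [T → d .] }  — reduce
  I4: { [C → id . y] }  — shift
  I5: { [C → id y .] }  — reduce
  I6: { [C → T y . y] }  — shift
  I7: { [C → T y y .] }  — reduce

Conflict in state I0:
  Shift-reduce conflict between [C → .] and [C → . id y]
So the grammar is NOT LR(0).

Answer: No. Shift-reduce conflict between [C → .] and [C → . id y]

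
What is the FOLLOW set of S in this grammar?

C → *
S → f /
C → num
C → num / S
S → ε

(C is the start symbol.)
To compute FOLLOW(S), find every occurrence of S on a right-hand side N → α S β: add FIRST(β) \ {ε}, and if β is empty or nullable also add FOLLOW(N). Iterate to a fixed point.

In C → num / S: S is at the end, add FOLLOW(C)

The FOLLOW sets referred to above (computed the same way, to a fixed point):
  FOLLOW(C) = { $ }

Taking the union: FOLLOW(S) = { $ }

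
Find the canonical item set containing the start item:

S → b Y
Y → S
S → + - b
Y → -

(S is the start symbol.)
{ [S → . + - b], [S → . b Y], [S' → . S] }

First, augment the grammar with S' → S
I₀ = CLOSURE({ [S' → . S] }):
  [S' → . S] has the dot before S: add [S → . b Y], [S → . + - b]
No further items can be added.

I₀ = { [S → . + - b], [S → . b Y], [S' → . S] }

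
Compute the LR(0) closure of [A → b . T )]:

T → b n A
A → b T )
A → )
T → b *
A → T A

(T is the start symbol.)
{ [A → b . T )], [T → . b *], [T → . b n A] }

Start with: [A → b . T )]
  [A → b . T )] has the dot before T: add [T → . b n A], [T → . b *]
No further items can be added.

CLOSURE = { [A → b . T )], [T → . b *], [T → . b n A] }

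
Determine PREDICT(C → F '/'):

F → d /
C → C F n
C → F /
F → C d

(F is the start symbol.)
PREDICT(C → F '/') = (FIRST(RHS) \ {ε}) ∪ (FOLLOW(C) if ε ∈ FIRST(RHS), i.e. RHS ⇒* ε)
FIRST(F) = { 'd' }
FIRST(F '/') = { 'd' }
ε ∉ FIRST(F '/'), so FOLLOW(C) is not added.
PREDICT(C → F '/') = { 'd' }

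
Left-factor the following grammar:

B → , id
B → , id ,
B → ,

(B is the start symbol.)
B → , B'
B' → id B''
B'' → ε
B'' → ,
B' → ε

Left-factoring transforms A → αβ₁ | αβ₂ into A → αA' and A' → β₁ | β₂
(α is the longest common prefix among the alternatives). Repeat until
no nonterminal has two alternatives with a common prefix.

Round 1: B has alternatives sharing prefix ','. Introduce B': B → , B'
  Add: B' → id
  Add: B' → id ,
  Add: B' → ε

Round 2: B' has alternatives sharing prefix 'id'. Introduce B'': B' → id B''
  Add: B'' → ε
  Add: B'' → ,

No remaining common prefixes — done.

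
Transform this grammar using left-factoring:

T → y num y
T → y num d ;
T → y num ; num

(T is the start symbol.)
T → y num T'
T' → y
T' → d ;
T' → ; num

Left-factoring transforms A → αβ₁ | αβ₂ into A → αA' and A' → β₁ | β₂
(α is the longest common prefix among the alternatives). Repeat until
no nonterminal has two alternatives with a common prefix.

Round 1: T has alternatives sharing prefix 'y num'. Introduce T': T → y num T'
  Add: T' → y
  Add: T' → d ;
  Add: T' → ; num

No remaining common prefixes — done.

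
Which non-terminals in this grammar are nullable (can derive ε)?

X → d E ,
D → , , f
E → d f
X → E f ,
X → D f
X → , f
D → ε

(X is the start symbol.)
A non-terminal is nullable if it can derive ε (the empty string): either it has an ε-production, or it has a production whose right-hand side consists entirely of nullable non-terminals.

ε-productions: D → ε
So D is immediately nullable.
No further non-terminal can be added: every production for the remaining non-terminals contains a terminal or a non-nullable non-terminal.
Nullable = { 'D' }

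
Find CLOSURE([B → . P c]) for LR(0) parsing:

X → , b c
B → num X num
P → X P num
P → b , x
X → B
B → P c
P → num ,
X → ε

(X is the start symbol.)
To compute CLOSURE, for each item [A → α.Bβ] where B is a non-terminal, add [B → .γ] for all productions B → γ; repeat for the newly added items until nothing changes.

Start with: [B → . P c]
  [B → . P c] has the dot before P: add [P → . X P num], [P → . b , x], [P → . num ,]
  [P → . X P num] has the dot before X: add [X → . , b c], [X → . B], [X → .]
  [X → . B] has the dot before B: add [B → . num X num]
No further items can be added.

CLOSURE = { [B → . P c], [B → . num X num], [P → . X P num], [P → . b , x], [P → . num ,], [X → . , b c], [X → . B], [X → .] }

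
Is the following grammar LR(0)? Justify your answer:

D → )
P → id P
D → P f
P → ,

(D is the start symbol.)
Augment with D' → D and build the canonical LR(0) collection (I0 = CLOSURE({[D' → . D]}), then GOTO on every symbol after a dot until no new states appear). It has 8 states:
  I0: { [D → . )], [D → . P f], [D' → . D], [P → . ,], [P → . id P] }  — shift
  I1: { [D → ) .] }  — reduce
  I2: { [P → , .] }  — reduce
  I3: { [D' → D .] }  — accept
  I4: { [D → P . f] }  — shift
  I5: { [P → . ,], [P → . id P], [P → id . P] }  — shift
  I6: { [P → id P .] }  — reduce
  I7: { [D → P f .] }  — reduce

Every state is either a pure shift/goto state or contains exactly one complete item and nothing to shift — no conflicts. The grammar is LR(0).

Answer: Yes, the grammar is LR(0)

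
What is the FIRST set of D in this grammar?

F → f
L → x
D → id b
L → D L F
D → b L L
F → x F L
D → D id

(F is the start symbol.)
To compute FIRST(D), examine every production with D on the left-hand side, reading each right-hand side left to right until a non-nullable symbol is reached.

From D → id b:
  - id is a terminal: add 'id' and stop
From D → b L L:
  - b is a terminal: add 'b' and stop
From D → D id:
  - D is the symbol being defined: contributes nothing new
    D is not nullable, so stop

Collecting: FIRST(D) = { 'b', 'id' }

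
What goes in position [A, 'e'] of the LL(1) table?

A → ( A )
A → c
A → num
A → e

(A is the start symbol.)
A → e

To find M[A, 'e'], we find productions for A where 'e' is in the predict set (PREDICT(N → α) = (FIRST(α) \ {ε}) ∪ (FOLLOW(N) if α ⇒* ε)).

A → ( A ): PREDICT = { '(' }
A → c: PREDICT = { 'c' }
A → num: PREDICT = { 'num' }
A → e: PREDICT = { 'e' }
  'e' is in predict set, so this production goes in M[A, 'e']

M[A, 'e'] = A → e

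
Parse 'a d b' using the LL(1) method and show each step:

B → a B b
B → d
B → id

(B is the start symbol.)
LL(1) parsing maintains a stack (initially the start symbol over $) and the input. At each step: if the stack top is a terminal, match it against the current input token; if it is a non-terminal N, replace it with the RHS of M[N, lookahead] (the unique production whose predict set contains the lookahead).

Stack is shown with the top on the left.

Stack    Input    Action
------------------------
B $      a d b $  output B → a B b
a B b $  a d b $  match 'a'
B b $    d b $    output B → d
d b $    d b $    match 'd'
b $      b $      match 'b'
$        $        accept

The string is accepted.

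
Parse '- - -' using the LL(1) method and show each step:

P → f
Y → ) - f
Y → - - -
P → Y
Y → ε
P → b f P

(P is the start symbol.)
LL(1) parsing maintains a stack (initially the start symbol over $) and the input. At each step: if the stack top is a terminal, match it against the current input token; if it is a non-terminal N, replace it with the RHS of M[N, lookahead] (the unique production whose predict set contains the lookahead).

Stack is shown with the top on the left.

Stack    Input    Action
------------------------
P $      - - - $  output P → Y
Y $      - - - $  output Y → - - -
- - - $  - - - $  match '-'
- - $    - - $    match '-'
- $      - $      match '-'
$        $        accept

The string is accepted.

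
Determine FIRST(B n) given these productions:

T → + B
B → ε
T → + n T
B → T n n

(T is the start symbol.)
FIRST sets of the non-terminals involved (from the grammar, by fixed-point iteration):
  FIRST(B) = { '+', ε }

To compute FIRST(B n), process the symbols left to right:
Symbol B is a non-terminal. Add FIRST(B) \ {ε} = { '+' }
B is nullable (ε ∈ FIRST(B)), continue to the next symbol.
Symbol n is a terminal. Add 'n' and stop.
FIRST(B n) = { '+', 'n' }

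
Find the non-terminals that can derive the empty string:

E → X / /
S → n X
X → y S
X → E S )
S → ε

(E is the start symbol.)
{ 'S' }

A non-terminal is nullable if it can derive ε (the empty string): either it has an ε-production, or it has a production whose right-hand side consists entirely of nullable non-terminals.

ε-productions: S → ε
So S is immediately nullable.
No further non-terminal can be added: every production for the remaining non-terminals contains a terminal or a non-nullable non-terminal.
Nullable = { 'S' }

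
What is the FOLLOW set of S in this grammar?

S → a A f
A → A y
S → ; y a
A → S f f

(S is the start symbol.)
S is the start symbol, so $ ∈ FOLLOW(S).
In A → S f f: S is followed by f f, add FIRST(f f) \ {ε} = { 'f' }

Taking the union: FOLLOW(S) = { $, 'f' }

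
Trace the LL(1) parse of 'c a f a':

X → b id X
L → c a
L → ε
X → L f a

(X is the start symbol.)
LL(1) parsing maintains a stack (initially the start symbol over $) and the input. At each step: if the stack top is a terminal, match it against the current input token; if it is a non-terminal N, replace it with the RHS of M[N, lookahead] (the unique production whose predict set contains the lookahead).

Stack is shown with the top on the left.

Stack      Input      Action
----------------------------
X $        c a f a $  output X → L f a
L f a $    c a f a $  output L → c a
c a f a $  c a f a $  match 'c'
a f a $    a f a $    match 'a'
f a $      f a $      match 'f'
a $        a $        match 'a'
$          $          accept

The string is accepted.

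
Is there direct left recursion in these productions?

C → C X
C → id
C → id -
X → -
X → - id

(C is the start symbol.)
Yes, C is left-recursive

Direct left recursion occurs when N → N α for some non-terminal N (the right-hand side begins with the left-hand side itself).

C → C X: LEFT RECURSIVE (starts with C)
C → id: starts with id
C → id -: starts with id
X → -: starts with '-'
X → - id: starts with '-'

The grammar has direct left recursion on: C.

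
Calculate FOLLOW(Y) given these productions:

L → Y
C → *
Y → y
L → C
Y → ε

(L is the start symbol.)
{ $ }

To compute FOLLOW(Y), find every occurrence of Y on a right-hand side N → α Y β: add FIRST(β) \ {ε}, and if β is empty or nullable also add FOLLOW(N). Iterate to a fixed point.

In L → Y: Y is at the end, add FOLLOW(L)

The FOLLOW sets referred to above (computed the same way, to a fixed point):
  FOLLOW(L) = { $ }

Taking the union: FOLLOW(Y) = { $ }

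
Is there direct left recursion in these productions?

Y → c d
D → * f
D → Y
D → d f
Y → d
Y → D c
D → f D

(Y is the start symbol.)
Y → c d: starts with c
D → * f: starts with '*'
D → Y: starts with Y
D → d f: starts with d
Y → d: starts with d
Y → D c: starts with D
D → f D: starts with f

No direct left recursion found.

Answer: No direct left recursion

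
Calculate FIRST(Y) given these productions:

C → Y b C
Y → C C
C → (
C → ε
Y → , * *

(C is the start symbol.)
FIRST sets of the other non-terminals involved (by the same procedure, iterated to a fixed point):
  FIRST(C) = { '(', ',', 'b', ε }

From Y → C C:
  - C is a non-terminal: add FIRST(C) \ {ε} = { '(', ',', 'b' }
    C is nullable, so continue to the next symbol
  - C is a non-terminal: add FIRST(C) \ {ε} = { '(', ',', 'b' }
    C is nullable and nothing follows, so the whole right-hand side can vanish: ε ∈ FIRST(Y)
From Y → , * *:
  - ',' is a terminal: add ',' and stop

Collecting: FIRST(Y) = { '(', ',', 'b', ε }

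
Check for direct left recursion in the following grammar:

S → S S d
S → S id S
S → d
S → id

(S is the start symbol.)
Direct left recursion occurs when N → N α for some non-terminal N (the right-hand side begins with the left-hand side itself).

S → S S d: LEFT RECURSIVE (starts with S)
S → S id S: LEFT RECURSIVE (starts with S)
S → d: starts with d
S → id: starts with id

The grammar has direct left recursion on: S.

Answer: Yes, S is left-recursive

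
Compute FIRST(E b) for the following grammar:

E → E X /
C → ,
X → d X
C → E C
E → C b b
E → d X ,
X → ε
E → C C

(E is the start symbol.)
{ ',', 'd' }

FIRST sets of the non-terminals involved (from the grammar, by fixed-point iteration):
  FIRST(E) = { ',', 'd' }

To compute FIRST(E b), process the symbols left to right:
Symbol E is a non-terminal. Add FIRST(E) \ {ε} = { ',', 'd' }
E is not nullable (ε ∉ FIRST(E)), so stop here.
FIRST(E b) = { ',', 'd' }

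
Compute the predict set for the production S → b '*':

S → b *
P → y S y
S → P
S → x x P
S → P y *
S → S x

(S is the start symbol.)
{ 'b' }

PREDICT(S → b '*') = (FIRST(RHS) \ {ε}) ∪ (FOLLOW(S) if ε ∈ FIRST(RHS), i.e. RHS ⇒* ε)
FIRST(b '*') = { 'b' }
ε ∉ FIRST(b '*'), so FOLLOW(S) is not added.
PREDICT(S → b '*') = { 'b' }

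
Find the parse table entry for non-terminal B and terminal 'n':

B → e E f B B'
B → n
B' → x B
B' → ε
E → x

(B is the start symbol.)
To find M[B, 'n'], we find productions for B where 'n' is in the predict set (PREDICT(N → α) = (FIRST(α) \ {ε}) ∪ (FOLLOW(N) if α ⇒* ε)).

B → e E f B B': PREDICT = { 'e' }
B → n: PREDICT = { 'n' }
  'n' is in predict set, so this production goes in M[B, 'n']

M[B, 'n'] = B → n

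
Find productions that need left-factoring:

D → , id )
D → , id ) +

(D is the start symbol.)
Yes, D has productions with common prefix ', id )'

Left-factoring is needed when two productions for the same non-terminal
share a common prefix on the right-hand side.

Productions for D:
  D → , id )
  D → , id ) +

Found common prefix ', id )' in productions for D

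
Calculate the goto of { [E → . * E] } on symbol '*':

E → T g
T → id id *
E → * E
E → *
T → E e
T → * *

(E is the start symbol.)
GOTO(I, '*') = CLOSURE({ [A → αX.β] : [A → α.Xβ] ∈ I, X = '*' })

Items with dot before '*', with the dot advanced:
  [E → . * E] → [E → * . E]
Closure of the advanced items:
  [E → * . E] has the dot before E: add [E → . T g], [E → . * E], [E → . *]
  [E → . T g] has the dot before T: add [T → . id id *], [T → . E e], [T → . * *]

GOTO = { [E → * . E], [E → . * E], [E → . *], [E → . T g], [T → . * *], [T → . E e], [T → . id id *] }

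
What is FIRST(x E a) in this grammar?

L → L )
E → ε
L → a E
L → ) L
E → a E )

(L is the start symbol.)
{ 'x' }

To compute FIRST(x E a), process the symbols left to right:
Symbol x is a terminal. Add 'x' and stop.
FIRST(x E a) = { 'x' }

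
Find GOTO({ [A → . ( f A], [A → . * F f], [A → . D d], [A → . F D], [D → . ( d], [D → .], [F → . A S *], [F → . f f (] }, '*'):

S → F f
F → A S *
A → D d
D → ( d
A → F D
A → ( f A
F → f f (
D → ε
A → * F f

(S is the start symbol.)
GOTO(I, '*') = CLOSURE({ [A → αX.β] : [A → α.Xβ] ∈ I, X = '*' })

Items with dot before '*', with the dot advanced:
  [A → . * F f] → [A → * . F f]
Closure of the advanced items:
  [A → * . F f] has the dot before F: add [F → . A S *], [F → . f f (]
  [F → . A S *] has the dot before A: add [A → . D d], [A → . F D], [A → . ( f A], [A → . * F f]
  [A → . D d] has the dot before D: add [D → . ( d], [D → .]

GOTO = { [A → * . F f], [A → . ( f A], [A → . * F f], [A → . D d], [A → . F D], [D → . ( d], [D → .], [F → . A S *], [F → . f f (] }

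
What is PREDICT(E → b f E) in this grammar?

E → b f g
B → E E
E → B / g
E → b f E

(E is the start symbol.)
PREDICT(E → b f E) = (FIRST(RHS) \ {ε}) ∪ (FOLLOW(E) if ε ∈ FIRST(RHS), i.e. RHS ⇒* ε)
FIRST(b f E) = { 'b' }
ε ∉ FIRST(b f E), so FOLLOW(E) is not added.
PREDICT(E → b f E) = { 'b' }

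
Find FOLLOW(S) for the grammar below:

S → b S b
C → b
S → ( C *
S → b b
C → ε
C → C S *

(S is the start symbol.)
{ $, '*', 'b' }

To compute FOLLOW(S), find every occurrence of S on a right-hand side N → α S β: add FIRST(β) \ {ε}, and if β is empty or nullable also add FOLLOW(N). Iterate to a fixed point.

S is the start symbol, so $ ∈ FOLLOW(S).
In S → b S b: S is followed by b, add FIRST(b) \ {ε} = { 'b' }
In C → C S *: S is followed by '*', add FIRST('*') \ {ε} = { '*' }

Taking the union: FOLLOW(S) = { $, '*', 'b' }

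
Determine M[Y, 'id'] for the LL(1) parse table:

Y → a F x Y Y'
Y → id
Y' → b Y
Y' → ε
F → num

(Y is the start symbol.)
Y → id

To find M[Y, 'id'], we find productions for Y where 'id' is in the predict set (PREDICT(N → α) = (FIRST(α) \ {ε}) ∪ (FOLLOW(N) if α ⇒* ε)).

Y → a F x Y Y': PREDICT = { 'a' }
Y → id: PREDICT = { 'id' }
  'id' is in predict set, so this production goes in M[Y, 'id']

M[Y, 'id'] = Y → id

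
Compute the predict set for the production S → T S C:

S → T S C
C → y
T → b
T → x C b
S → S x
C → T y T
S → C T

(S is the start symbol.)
PREDICT(S → T S C) = (FIRST(RHS) \ {ε}) ∪ (FOLLOW(S) if ε ∈ FIRST(RHS), i.e. RHS ⇒* ε)
FIRST(T) = { 'b', 'x' }
FIRST(T S C) = { 'b', 'x' }
ε ∉ FIRST(T S C), so FOLLOW(S) is not added.
PREDICT(S → T S C) = { 'b', 'x' }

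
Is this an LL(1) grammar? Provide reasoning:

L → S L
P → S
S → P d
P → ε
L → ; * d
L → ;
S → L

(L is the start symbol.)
A grammar is LL(1) if for each non-terminal N with multiple productions, the predict sets of those productions are pairwise disjoint, where PREDICT(N → α) = (FIRST(α) \ {ε}) ∪ (FOLLOW(N) if α ⇒* ε).

Relevant sets:
  FIRST(S) = { ';', 'd' }
  FIRST(P) = { ';', 'd', ε }
  FIRST(L) = { ';', 'd' }
  FOLLOW(P) = { 'd' }

For L:
  PREDICT(L → S L) = { ';', 'd' }
  PREDICT(L → ';' '*' d) = { ';' }
  PREDICT(L → ';') = { ';' }
For P:
  PREDICT(P → S) = { ';', 'd' }
  PREDICT(P → ε) = { 'd' }
For S:
  PREDICT(S → P d) = { ';', 'd' }
  PREDICT(S → L) = { ';', 'd' }

Conflict found: Predict set conflict for L: { ';' }
The grammar is NOT LL(1).

Answer: No. Predict set conflict for L: { ';' }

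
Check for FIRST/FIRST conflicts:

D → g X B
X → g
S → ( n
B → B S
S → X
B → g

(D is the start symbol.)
FIRST sets of the non-terminals at (or reachable through a nullable prefix from) the front of some alternative:
  FIRST(X) = { 'g' }
  FIRST(B) = { 'g' }

Productions for S:
  S → ( n: FIRST = { '(' }
  S → X: FIRST = { 'g' }
Productions for B:
  B → B S: FIRST = { 'g' }
  B → g: FIRST = { 'g' }
D, X have only one production, so no FIRST/FIRST conflict is possible there.

Conflict for B: B → B S and B → g
  Overlap: { 'g' }

Answer: Yes. B → B S / B → g on { 'g' }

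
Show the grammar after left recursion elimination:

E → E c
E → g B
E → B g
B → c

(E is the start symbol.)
E is directly left-recursive. The standard transformation for
  A → A α₁ | ... | A α_m | β₁ | ... | β_n
is
  A  → β₁ A' | ... | β_n A'
  A' → α₁ A' | ... | α_m A' | ε

E → g B becomes E → g B E'
E → B g becomes E → B g E'
E → E c becomes E' → c E'
Add E' → ε

Productions for other non-terminals are unchanged:
  B → c

Resulting grammar:
E → g B E'
E → B g E'
E' → c E'
E' → ε
B → c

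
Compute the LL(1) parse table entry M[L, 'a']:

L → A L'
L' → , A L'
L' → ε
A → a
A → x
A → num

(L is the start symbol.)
To find M[L, 'a'], we find productions for L where 'a' is in the predict set (PREDICT(N → α) = (FIRST(α) \ {ε}) ∪ (FOLLOW(N) if α ⇒* ε)).

Relevant sets:
  FIRST(A) = { 'a', 'num', 'x' }

L → A L': PREDICT = { 'a', 'num', 'x' }
  'a' is in predict set, so this production goes in M[L, 'a']

M[L, 'a'] = L → A L'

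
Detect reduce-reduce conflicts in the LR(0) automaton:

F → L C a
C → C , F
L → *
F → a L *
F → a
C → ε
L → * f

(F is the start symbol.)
A reduce-reduce conflict occurs when an LR(0) state has two complete items [A → α .] and [B → β .] — both call for a reduction, and with no lookahead the parser cannot choose between them.

Augment with F' → F and build the canonical LR(0) collection (I0 = CLOSURE({[F' → . F]}), then GOTO on every symbol after a dot until no new states appear). It has 12 states:
  I0: { [F → . L C a], [F → . a L *], [F → . a], [F' → . F], [L → . * f], [L → . *] }  — shift
  I1: { [L → * . f], [L → * .] }  — shift, reduce
  I2: { [F' → F .] }  — accept
  I3: { [C → . C , F], [C → .], [F → L . C a] }  — reduce
  I4: { [F → a . L *], [F → a .], [L → . * f], [L → . *] }  — shift, reduce
  I5: { [F → a L . *] }  — shift
  I6: { [F → a L * .] }  — reduce
  I7: { [C → C . , F], [F → L C . a] }  — shift
  I8: { [C → C , . F], [F → . L C a], [F → . a L *], [F → . a], [L → . * f], [L → . *] }  — shift
  I9: { [F → L C a .] }  — reduce
  I10: { [C → C , F .] }  — reduce
  I11: { [L → * f .] }  — reduce

No state contains more than one complete item.

Answer: No reduce-reduce conflicts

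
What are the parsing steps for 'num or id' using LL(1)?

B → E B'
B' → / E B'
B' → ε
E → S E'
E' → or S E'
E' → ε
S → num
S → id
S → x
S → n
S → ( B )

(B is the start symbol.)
LL(1) parsing maintains a stack (initially the start symbol over $) and the input. At each step: if the stack top is a terminal, match it against the current input token; if it is a non-terminal N, replace it with the RHS of M[N, lookahead] (the unique production whose predict set contains the lookahead).

Stack is shown with the top on the left.

Stack         Input        Action
---------------------------------
B $           num or id $  output B → E B'
E B' $        num or id $  output E → S E'
S E' B' $     num or id $  output S → num
num E' B' $   num or id $  match 'num'
E' B' $       or id $      output E' → or S E'
or S E' B' $  or id $      match 'or'
S E' B' $     id $         output S → id
id E' B' $    id $         match 'id'
E' B' $       $            output E' → ε
B' $          $            output B' → ε
$             $            accept

The string is accepted.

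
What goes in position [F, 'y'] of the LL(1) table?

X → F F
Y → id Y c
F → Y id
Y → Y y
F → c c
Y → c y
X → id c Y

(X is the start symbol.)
To find M[F, 'y'], we find productions for F where 'y' is in the predict set (PREDICT(N → α) = (FIRST(α) \ {ε}) ∪ (FOLLOW(N) if α ⇒* ε)).

Relevant sets:
  FIRST(Y) = { 'c', 'id' }

F → Y id: PREDICT = { 'c', 'id' }
F → c c: PREDICT = { 'c' }

M[F, 'y'] is empty (no production applies)

Answer: Empty (error entry)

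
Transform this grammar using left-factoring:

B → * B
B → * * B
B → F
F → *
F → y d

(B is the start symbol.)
B → * B'
B' → B
B' → * B
B → F
F → *
F → y d

Left-factoring transforms A → αβ₁ | αβ₂ into A → αA' and A' → β₁ | β₂
(α is the longest common prefix among the alternatives). Repeat until
no nonterminal has two alternatives with a common prefix.

Round 1: B has alternatives sharing prefix '*'. Introduce B': B → * B'
  Add: B' → B
  Add: B' → * B

No remaining common prefixes — done.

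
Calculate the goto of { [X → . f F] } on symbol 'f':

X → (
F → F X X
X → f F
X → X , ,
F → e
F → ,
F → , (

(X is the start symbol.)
GOTO(I, 'f') = CLOSURE({ [A → αX.β] : [A → α.Xβ] ∈ I, X = 'f' })

Items with dot before 'f', with the dot advanced:
  [X → . f F] → [X → f . F]
Closure of the advanced items:
  [X → f . F] has the dot before F: add [F → . F X X], [F → . e], [F → . ,], [F → . , (]

GOTO = { [F → . , (], [F → . ,], [F → . F X X], [F → . e], [X → f . F] }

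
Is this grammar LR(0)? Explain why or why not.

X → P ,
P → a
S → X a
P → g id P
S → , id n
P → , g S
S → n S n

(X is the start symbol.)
A grammar is LR(0) if no state in the canonical LR(0) collection has:
  - both a shift item (dot before a terminal) and a complete item (shift-reduce conflict), or
  - two or more complete items (reduce-reduce conflict; the accept item [X' → X .] counts as a complete item here).

Augment with X' → X and build the canonical LR(0) collection (I0 = CLOSURE({[X' → . X]}), then GOTO on every symbol after a dot until no new states appear). It has 19 states:
  I0: { [P → . , g S], [P → . a], [P → . g id P], [X → . P ,], [X' → . X] }  — shift
  I1: { [P → , . g S] }  — shift
  I2: { [X → P . ,] }  — shift
  I3: { [X' → X .] }  — accept
  I4: { [P → a .] }  — reduce
  I5: { [P → g . id P] }  — shift
  I6: { [P → . , g S], [P → . a], [P → . g id P], [P → g id . P] }  — shift
  I7: { [P → g id P .] }  — reduce
  I8: { [X → P , .] }  — reduce
  I9: { [P → , g . S], [P → . , g S], [P → . a], [P → . g id P], [S → . , id n], [S → . X a], [S → . n S n], [X → . P ,] }  — shift
  I10: { [P → , . g S], [S → , . id n] }  — shift
  I11: { [P → , g S .] }  — reduce
  I12: { [S → X . a] }  — shift
  I13: { [P → . , g S], [P → . a], [P → . g id P], [S → . , id n], [S → . X a], [S → . n S n], [S → n . S n], [X → . P ,] }  — shift
  I14: { [S → n S . n] }  — shift
  I15: { [S → n S n .] }  — reduce
  I16: { [S → X a .] }  — reduce
  I17: { [S → , id . n] }  — shift
  I18: { [S → , id n .] }  — reduce

Every state is either a pure shift/goto state or contains exactly one complete item and nothing to shift — no conflicts. The grammar is LR(0).

Answer: Yes, the grammar is LR(0)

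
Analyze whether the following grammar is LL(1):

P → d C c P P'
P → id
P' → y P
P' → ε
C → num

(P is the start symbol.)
No. Predict set conflict for P': { 'y' }

A grammar is LL(1) if for each non-terminal N with multiple productions, the predict sets of those productions are pairwise disjoint, where PREDICT(N → α) = (FIRST(α) \ {ε}) ∪ (FOLLOW(N) if α ⇒* ε).

Relevant sets:
  FOLLOW(P') = { $, 'y' }

For P:
  PREDICT(P → d C c P P') = { 'd' }
  PREDICT(P → id) = { 'id' }
For P':
  PREDICT(P' → y P) = { 'y' }
  PREDICT(P' → ε) = { $, 'y' }
C has a single production, so nothing to check there.

Conflict found: Predict set conflict for P': { 'y' }
The grammar is NOT LL(1).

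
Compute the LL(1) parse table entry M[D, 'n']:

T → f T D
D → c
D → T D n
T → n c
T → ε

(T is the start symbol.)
D → T D n

To find M[D, 'n'], we find productions for D where 'n' is in the predict set (PREDICT(N → α) = (FIRST(α) \ {ε}) ∪ (FOLLOW(N) if α ⇒* ε)).

Relevant sets:
  FIRST(T) = { 'f', 'n', ε }
  FIRST(D) = { 'c', 'f', 'n' }

D → c: PREDICT = { 'c' }
D → T D n: PREDICT = { 'c', 'f', 'n' }
  'n' is in predict set, so this production goes in M[D, 'n']

M[D, 'n'] = D → T D n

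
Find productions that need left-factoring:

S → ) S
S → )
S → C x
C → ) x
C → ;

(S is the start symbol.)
Yes, S has productions with common prefix ')'

Left-factoring is needed when two productions for the same non-terminal
share a common prefix on the right-hand side.

Productions for S:
  S → ) S
  S → )
  S → C x
Productions for C:
  C → ) x
  C → ;

Found common prefix ')' in productions for S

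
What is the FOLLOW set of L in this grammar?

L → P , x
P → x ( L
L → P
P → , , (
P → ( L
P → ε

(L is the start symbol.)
L is the start symbol, so $ ∈ FOLLOW(L).
In P → x ( L: L is at the end, add FOLLOW(P)
In P → ( L: L is at the end, add FOLLOW(P)

The FOLLOW sets referred to above (computed the same way, to a fixed point):
  FOLLOW(P) = { $, ',' }

Taking the union: FOLLOW(L) = { $, ',' }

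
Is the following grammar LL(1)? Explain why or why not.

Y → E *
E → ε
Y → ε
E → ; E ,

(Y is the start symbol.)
Yes, the grammar is LL(1).

Relevant sets:
  FIRST(E) = { ';', ε }
  FOLLOW(Y) = { $ }
  FOLLOW(E) = { '*', ',' }

For Y:
  PREDICT(Y → E '*') = { '*', ';' }
  PREDICT(Y → ε) = { $ }
For E:
  PREDICT(E → ε) = { '*', ',' }
  PREDICT(E → ';' E ',') = { ';' }

All predict sets are disjoint. The grammar IS LL(1).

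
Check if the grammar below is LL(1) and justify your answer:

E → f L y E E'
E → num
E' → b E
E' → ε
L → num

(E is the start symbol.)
Relevant sets:
  FOLLOW(E') = { $, 'b' }

For E:
  PREDICT(E → f L y E E') = { 'f' }
  PREDICT(E → num) = { 'num' }
For E':
  PREDICT(E' → b E) = { 'b' }
  PREDICT(E' → ε) = { $, 'b' }
L has a single production, so nothing to check there.

Conflict found: Predict set conflict for E': { 'b' }
The grammar is NOT LL(1).

Answer: No. Predict set conflict for E': { 'b' }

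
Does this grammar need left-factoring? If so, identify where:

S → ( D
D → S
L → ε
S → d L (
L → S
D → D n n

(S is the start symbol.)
Left-factoring is needed when two productions for the same non-terminal
share a common prefix on the right-hand side.

Productions for S:
  S → ( D
  S → d L (
Productions for D:
  D → S
  D → D n n
Productions for L:
  L → ε
  L → S

No common prefixes found.

Answer: No, left-factoring is not needed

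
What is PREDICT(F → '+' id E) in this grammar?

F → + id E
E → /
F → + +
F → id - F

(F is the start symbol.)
{ '+' }

PREDICT(F → '+' id E) = (FIRST(RHS) \ {ε}) ∪ (FOLLOW(F) if ε ∈ FIRST(RHS), i.e. RHS ⇒* ε)
FIRST('+' id E) = { '+' }
ε ∉ FIRST('+' id E), so FOLLOW(F) is not added.
PREDICT(F → '+' id E) = { '+' }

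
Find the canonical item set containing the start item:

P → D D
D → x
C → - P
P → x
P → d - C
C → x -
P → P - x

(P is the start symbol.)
{ [D → . x], [P → . D D], [P → . P - x], [P → . d - C], [P → . x], [P' → . P] }

First, augment the grammar with P' → P
I₀ = CLOSURE({ [P' → . P] }):
  [P' → . P] has the dot before P: add [P → . D D], [P → . x], [P → . d - C], [P → . P - x]
  [P → . D D] has the dot before D: add [D → . x]
No further items can be added.

I₀ = { [D → . x], [P → . D D], [P → . P - x], [P → . d - C], [P → . x], [P' → . P] }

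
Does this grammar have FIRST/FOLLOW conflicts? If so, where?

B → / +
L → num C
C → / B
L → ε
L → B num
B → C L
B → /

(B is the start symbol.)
Yes. L → num C with FOLLOW(L) on { 'num' }; L → B num with FOLLOW(L) on { '/' }

A FIRST/FOLLOW conflict occurs when a non-terminal N has a nullable alternative N → β (β ⇒* ε) and another alternative N → α with FIRST(α) ∩ FOLLOW(N) ≠ ∅: on such a lookahead the parser cannot decide between expanding α and letting N vanish via β.

Nullable non-terminals: L.
FIRST sets used below: FIRST(B) = { '/' }

L: nullable alternative(s) L → ε; FOLLOW(L) = { $, '/', 'num' }
  L → num C: FIRST \ {ε} = { 'num' } — overlaps FOLLOW(L) on { 'num' }: CONFLICT
  L → ε: FIRST \ {ε} = { } — this is the only nullable alternative, skip
  L → B num: FIRST \ {ε} = { '/' } — overlaps FOLLOW(L) on { '/' }: CONFLICT

B, C have no nullable alternative, so no FIRST/FOLLOW check is needed there.

So the grammar has 2 FIRST/FOLLOW conflicts (marked CONFLICT above).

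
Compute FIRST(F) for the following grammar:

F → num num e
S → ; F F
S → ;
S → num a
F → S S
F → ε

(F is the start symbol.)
{ ';', 'num', ε }

FIRST sets of the other non-terminals involved (by the same procedure, iterated to a fixed point):
  FIRST(S) = { ';', 'num' }

From F → num num e:
  - num is a terminal: add 'num' and stop
From F → S S:
  - S is a non-terminal: add FIRST(S) \ {ε} = { ';', 'num' }
    S is not nullable, so stop
From F → ε:
  - ε-production, so ε ∈ FIRST(F)

Collecting: FIRST(F) = { ';', 'num', ε }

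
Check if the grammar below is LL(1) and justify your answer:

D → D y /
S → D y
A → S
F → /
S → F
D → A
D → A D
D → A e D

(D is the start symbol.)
No. Predict set conflict for D: { '/' }

A grammar is LL(1) if for each non-terminal N with multiple productions, the predict sets of those productions are pairwise disjoint, where PREDICT(N → α) = (FIRST(α) \ {ε}) ∪ (FOLLOW(N) if α ⇒* ε).

Relevant sets:
  FIRST(D) = { '/' }
  FIRST(A) = { '/' }
  FIRST(F) = { '/' }

For D:
  PREDICT(D → D y '/') = { '/' }
  PREDICT(D → A) = { '/' }
  PREDICT(D → A D) = { '/' }
  PREDICT(D → A e D) = { '/' }
For S:
  PREDICT(S → D y) = { '/' }
  PREDICT(S → F) = { '/' }
A, F have a single production, so nothing to check there.

Conflict found: Predict set conflict for D: { '/' }
The grammar is NOT LL(1).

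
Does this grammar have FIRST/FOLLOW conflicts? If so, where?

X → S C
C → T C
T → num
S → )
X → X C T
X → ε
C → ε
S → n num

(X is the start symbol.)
Yes. X → X C T with FOLLOW(X) on { 'num' }; C → T C with FOLLOW(C) on { 'num' }

Nullable non-terminals: C, X.
FIRST sets used below: FIRST(T) = { 'num' }, FIRST(S) = { ')', 'n' }, FIRST(X) = { ')', 'n', 'num', ε }, FIRST(C) = { 'num', ε }

C: nullable alternative(s) C → ε; FOLLOW(C) = { $, 'num' }
  C → T C: FIRST \ {ε} = { 'num' } — overlaps FOLLOW(C) on { 'num' }: CONFLICT
  C → ε: FIRST \ {ε} = { } — this is the only nullable alternative, skip

X: nullable alternative(s) X → ε; FOLLOW(X) = { $, 'num' }
  X → S C: FIRST \ {ε} = { ')', 'n' } — disjoint from FOLLOW(X)
  X → X C T: FIRST \ {ε} = { ')', 'n', 'num' } — overlaps FOLLOW(X) on { 'num' }: CONFLICT
  X → ε: FIRST \ {ε} = { } — this is the only nullable alternative, skip

S, T have no nullable alternative, so no FIRST/FOLLOW check is needed there.

So the grammar has 2 FIRST/FOLLOW conflicts (marked CONFLICT above).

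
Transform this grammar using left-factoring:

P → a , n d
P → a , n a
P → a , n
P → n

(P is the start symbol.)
P → a , n P'
P' → d
P' → a
P' → ε
P → n

Left-factoring transforms A → αβ₁ | αβ₂ into A → αA' and A' → β₁ | β₂
(α is the longest common prefix among the alternatives). Repeat until
no nonterminal has two alternatives with a common prefix.

Round 1: P has alternatives sharing prefix 'a , n'. Introduce P': P → a , n P'
  Add: P' → d
  Add: P' → a
  Add: P' → ε

No remaining common prefixes — done.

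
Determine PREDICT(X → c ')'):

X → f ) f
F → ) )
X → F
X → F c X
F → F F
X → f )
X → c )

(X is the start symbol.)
{ 'c' }

PREDICT(X → c ')') = (FIRST(RHS) \ {ε}) ∪ (FOLLOW(X) if ε ∈ FIRST(RHS), i.e. RHS ⇒* ε)
FIRST(c ')') = { 'c' }
ε ∉ FIRST(c ')'), so FOLLOW(X) is not added.
PREDICT(X → c ')') = { 'c' }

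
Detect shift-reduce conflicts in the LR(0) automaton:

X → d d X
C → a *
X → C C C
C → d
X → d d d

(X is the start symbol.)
Yes — I4: [C → d .] vs [X → d . d X]; I7: [C → d .] vs [X → d . d X]

Augment with X' → X and build the canonical LR(0) collection (I0 = CLOSURE({[X' → . X]}), then GOTO on every symbol after a dot until no new states appear). It has 12 states:
  I0: { [C → . a *], [C → . d], [X → . C C C], [X → . d d X], [X → . d d d], [X' → . X] }  — shift
  I1: { [C → . a *], [C → . d], [X → C . C C] }  — shift
  I2: { [X' → X .] }  — accept
  I3: { [C → a . *] }  — shift
  I4: { [C → d .], [X → d . d X], [X → d . d d] }  — shift, reduce
  I5: { [C → . a *], [C → . d], [X → . C C C], [X → . d d X], [X → . d d d], [X → d d . X], [X → d d . d] }  — shift
  I6: { [X → d d X .] }  — reduce
  I7: { [C → d .], [X → d . d X], [X → d . d d], [X → d d d .] }  — shift, 2 reduces
  I8: { [C → a * .] }  — reduce
  I9: { [C → . a *], [C → . d], [X → C C . C] }  — shift
  I10: { [C → d .] }  — reduce
  I11: { [X → C C C .] }  — reduce

I4 contains reduce item [C → d .] and shift items [X → d . d X], [X → d . d d] — shift-reduce conflict.
I7 contains reduce items [C → d .], [X → d d d .] and shift items [X → d . d X], [X → d . d d] — shift-reduce conflict.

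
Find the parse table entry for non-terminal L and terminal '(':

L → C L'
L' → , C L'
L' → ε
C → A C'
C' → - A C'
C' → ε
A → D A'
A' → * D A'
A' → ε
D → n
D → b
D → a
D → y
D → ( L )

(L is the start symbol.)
L → C L'

To find M[L, '('], we find productions for L where '(' is in the predict set (PREDICT(N → α) = (FIRST(α) \ {ε}) ∪ (FOLLOW(N) if α ⇒* ε)).

Relevant sets:
  FIRST(C) = { '(', 'a', 'b', 'n', 'y' }

L → C L': PREDICT = { '(', 'a', 'b', 'n', 'y' }
  '(' is in predict set, so this production goes in M[L, '(']

M[L, '('] = L → C L'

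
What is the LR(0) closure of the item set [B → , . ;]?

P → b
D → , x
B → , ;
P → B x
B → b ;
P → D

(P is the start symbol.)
{ [B → , . ;] }

To compute CLOSURE, for each item [A → α.Bβ] where B is a non-terminal, add [B → .γ] for all productions B → γ; repeat for the newly added items until nothing changes.

Start with: [B → , . ;]
The dot precedes the terminal ';', so nothing is added.

CLOSURE = { [B → , . ;] }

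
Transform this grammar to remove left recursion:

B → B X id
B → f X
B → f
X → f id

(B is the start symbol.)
B is directly left-recursive. The standard transformation for
  A → A α₁ | ... | A α_m | β₁ | ... | β_n
is
  A  → β₁ A' | ... | β_n A'
  A' → α₁ A' | ... | α_m A' | ε

B → f X becomes B → f X B'
B → f becomes B → f B'
B → B X id becomes B' → X id B'
Add B' → ε

Productions for other non-terminals are unchanged:
  X → f id

Resulting grammar:
B → f X B'
B → f B'
B' → X id B'
B' → ε
X → f id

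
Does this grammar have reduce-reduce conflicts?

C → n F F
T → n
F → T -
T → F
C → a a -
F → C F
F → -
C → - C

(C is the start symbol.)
Yes — I11: [C → n F F .] vs [T → F .]; I12: [F → C F .] vs [T → F .]

Augment with C' → C and build the canonical LR(0) collection (I0 = CLOSURE({[C' → . C]}), then GOTO on every symbol after a dot until no new states appear). It has 16 states:
  I0: { [C → . - C], [C → . a a -], [C → . n F F], [C' → . C] }  — shift
  I1: { [C → - . C], [C → . - C], [C → . a a -], [C → . n F F] }  — shift
  I2: { [C' → C .] }  — accept
  I3: { [C → a . a -] }  — shift
  I4: { [C → . - C], [C → . a a -], [C → . n F F], [C → n . F F], [F → . -], [F → . C F], [F → . T -], [T → . F], [T → . n] }  — shift
  I5: { [C → - . C], [C → . - C], [C → . a a -], [C → . n F F], [F → - .] }  — shift, reduce
  I6: { [C → . - C], [C → . a a -], [C → . n F F], [F → . -], [F → . C F], [F → . T -], [F → C . F], [T → . F], [T → . n] }  — shift
  I7: { [C → . - C], [C → . a a -], [C → . n F F], [C → n F . F], [F → . -], [F → . C F], [F → . T -], [T → . F], [T → . n], [T → F .] }  — shift, reduce
  I8: { [F → T . -] }  — shift
  I9: { [C → . - C], [C → . a a -], [C → . n F F], [C → n . F F], [F → . -], [F → . C F], [F → . T -], [T → . F], [T → . n], [T → n .] }  — shift, reduce
  I10: { [F → T - .] }  — reduce
  I11: { [C → n F F .], [T → F .] }  — 2 reduces
  I12: { [F → C F .], [T → F .] }  — 2 reduces
  I13: { [C → - C .] }  — reduce
  I14: { [C → a a . -] }  — shift
  I15: { [C → a a - .] }  — reduce

I11 contains complete items [C → n F F .], [T → F .] — reduce-reduce conflict.
I12 contains complete items [F → C F .], [T → F .] — reduce-reduce conflict.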